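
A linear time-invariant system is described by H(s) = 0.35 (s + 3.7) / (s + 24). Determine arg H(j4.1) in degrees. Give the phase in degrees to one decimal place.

∠(j4.1 + 3.7) = arctan(4.1/3.7) = 47.94°
∠(j4.1 + 24) = arctan(4.1/24) = 9.69°
∠H(j4.1) = 47.94° − 9.69° = 38.24°

38.2°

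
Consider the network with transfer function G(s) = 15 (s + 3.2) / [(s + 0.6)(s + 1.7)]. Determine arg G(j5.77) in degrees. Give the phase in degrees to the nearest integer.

-97°

∠(j5.77 + 3.2) = arctan(5.77/3.2) = 60.99°
∠(j5.77 + 0.6) = arctan(5.77/0.6) = 84.06°
∠(j5.77 + 1.7) = arctan(5.77/1.7) = 73.58°
∠G(j5.77) = 60.99° − (84.06° + 73.58°) = -96.66°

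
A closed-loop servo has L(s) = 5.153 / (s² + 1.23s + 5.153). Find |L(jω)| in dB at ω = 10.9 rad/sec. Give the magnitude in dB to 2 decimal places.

|(j10.9)² + 1.23(j10.9) + 5.153| = |-113.66 + j13.407| = 114.4
|L(j10.9)| = 5.153 / 114.4 = 0.045026
20 log₁₀(0.045026) = -26.931 dB

-26.93 dB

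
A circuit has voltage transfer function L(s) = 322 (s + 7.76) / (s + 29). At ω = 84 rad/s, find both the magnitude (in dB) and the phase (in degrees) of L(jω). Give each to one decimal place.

|L| = 49.7 dB, ∠L = 13.8°

|j84 + 7.76| = √(84² + 7.76²) = 84.36
|j84 + 29| = √(84² + 29²) = 88.87
|L(j84)| = 322 × 84.36 / 88.87 = 305.67
20 log₁₀(305.67) = 49.70 dB
∠(j84 + 7.76) = arctan(84/7.76) = 84.72°
∠(j84 + 29) = arctan(84/29) = 70.95°
∠L(j84) = 84.72° − 70.95° = 13.77°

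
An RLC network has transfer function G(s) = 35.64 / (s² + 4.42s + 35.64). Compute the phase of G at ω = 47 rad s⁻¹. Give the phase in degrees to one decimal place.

-174.5°

∠[(j47)² + 4.42(j47) + 35.64] = ∠[-2173.4 + j207.74] = 174.54°
∠G(j47) = −174.54° = -174.54°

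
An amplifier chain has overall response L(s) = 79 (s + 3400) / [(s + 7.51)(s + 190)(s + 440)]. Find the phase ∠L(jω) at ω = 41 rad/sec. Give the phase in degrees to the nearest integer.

-96°

∠(j41 + 3400) = arctan(41/3400) = 0.69°
∠(j41 + 7.51) = arctan(41/7.51) = 79.62°
∠(j41 + 190) = arctan(41/190) = 12.18°
∠(j41 + 440) = arctan(41/440) = 5.32°
∠L(j41) = 0.69° − (79.62° + 12.18° + 5.32°) = -96.43°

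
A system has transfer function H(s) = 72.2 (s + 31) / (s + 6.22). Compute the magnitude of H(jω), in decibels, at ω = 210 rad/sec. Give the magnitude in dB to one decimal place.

37.3 dB

|j210 + 31| = √(210² + 31²) = 212.3
|j210 + 6.22| = √(210² + 6.22²) = 210.1
|H(j210)| = 72.2 × 212.3 / 210.1 = 72.95
20 log₁₀(72.95) = 37.26 dB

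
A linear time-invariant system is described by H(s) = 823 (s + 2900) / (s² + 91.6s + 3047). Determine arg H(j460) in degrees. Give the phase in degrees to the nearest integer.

∠(j460 + 2900) = arctan(460/2900) = 9.01°
∠[(j460)² + 91.6(j460) + 3047] = ∠[-2.0855e+05 + j42136] = 168.58°
∠H(j460) = 9.01° − 168.58° = -159.56°

-160°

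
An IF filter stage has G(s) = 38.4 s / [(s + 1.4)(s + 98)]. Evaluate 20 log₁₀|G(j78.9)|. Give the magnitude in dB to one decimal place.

-10.3 dB

|j78.9| = 78.9
|j78.9 + 1.4| = √(78.9² + 1.4²) = 78.91
|j78.9 + 98| = √(78.9² + 98²) = 125.8
|G(j78.9)| = 38.4 × 78.9 / (78.91 × 125.8) = 0.30516
20 log₁₀(0.30516) = -10.31 dB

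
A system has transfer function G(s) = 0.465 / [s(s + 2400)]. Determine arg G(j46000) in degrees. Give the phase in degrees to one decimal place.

∠(j46000 + 2400) = arctan(46000/2400) = 87.01°
∠(j46000) = 90.00°
∠G(j46000) = − (87.01° + 90.00°) = -177.01°

-177.0°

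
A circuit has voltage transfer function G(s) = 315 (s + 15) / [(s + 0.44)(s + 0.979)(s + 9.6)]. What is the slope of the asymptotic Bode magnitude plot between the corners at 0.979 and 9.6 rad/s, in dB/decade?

-40 dB/decade

In this band the factors already past their corner are: pole at 0.44, pole at 0.979; net slope = -40 dB/decade.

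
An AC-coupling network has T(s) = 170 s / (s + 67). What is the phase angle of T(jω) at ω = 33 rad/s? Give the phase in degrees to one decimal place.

∠(j33) = 90.00°
∠(j33 + 67) = arctan(33/67) = 26.22°
∠T(j33) = 90.00° − 26.22° = 63.78°

63.8°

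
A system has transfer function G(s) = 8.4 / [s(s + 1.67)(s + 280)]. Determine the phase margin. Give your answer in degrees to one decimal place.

89.4°

Gain crossover: |G(jω)| = 1 at ω ≈ 0.018 rad s⁻¹.
∠G(j0.018) = −90° − arctan(0.018/1.67) − arctan(0.018/280) ≈ -90.62°
PM = 180° + (-90.62°) = 89.38°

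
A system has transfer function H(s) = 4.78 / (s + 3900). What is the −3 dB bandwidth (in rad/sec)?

For a single-pole low-pass, the −3 dB point is at the pole: ω = 3900 rad/sec.

3900 rad/sec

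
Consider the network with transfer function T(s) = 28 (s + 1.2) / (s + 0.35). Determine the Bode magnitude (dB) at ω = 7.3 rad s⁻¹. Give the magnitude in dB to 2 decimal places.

|j7.3 + 1.2| = √(7.3² + 1.2²) = 7.398
|j7.3 + 0.35| = √(7.3² + 0.35²) = 7.308
|T(j7.3)| = 28 × 7.398 / 7.308 = 28.343
20 log₁₀(28.343) = 29.049 dB

29.05 dB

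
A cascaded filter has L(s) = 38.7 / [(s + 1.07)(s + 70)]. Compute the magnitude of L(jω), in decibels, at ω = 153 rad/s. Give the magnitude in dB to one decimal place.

-56.5 dB

|j153 + 1.07| = √(153² + 1.07²) = 153
|j153 + 70| = √(153² + 70²) = 168.3
|L(j153)| = 38.7 / (153 × 168.3) = 0.0015033
20 log₁₀(0.0015033) = -56.46 dB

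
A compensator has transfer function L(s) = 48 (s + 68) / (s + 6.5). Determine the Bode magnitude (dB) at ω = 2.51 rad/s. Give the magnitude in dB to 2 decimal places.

|j2.51 + 68| = √(2.51² + 68²) = 68.05
|j2.51 + 6.5| = √(2.51² + 6.5²) = 6.968
|L(j2.51)| = 48 × 68.05 / 6.968 = 468.76
20 log₁₀(468.76) = 53.419 dB

53.42 dB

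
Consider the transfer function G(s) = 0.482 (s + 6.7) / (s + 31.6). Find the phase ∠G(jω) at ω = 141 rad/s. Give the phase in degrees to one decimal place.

9.9°

∠(j141 + 6.7) = arctan(141/6.7) = 87.28°
∠(j141 + 31.6) = arctan(141/31.6) = 77.37°
∠G(j141) = 87.28° − 77.37° = 9.91°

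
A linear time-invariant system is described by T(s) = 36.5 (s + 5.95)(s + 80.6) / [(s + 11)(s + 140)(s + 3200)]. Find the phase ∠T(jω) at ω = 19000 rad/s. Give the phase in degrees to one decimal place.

-80.2 deg

∠(j19000 + 5.95) = arctan(19000/5.95) = 89.98°
∠(j19000 + 80.6) = arctan(19000/80.6) = 89.76°
∠(j19000 + 11) = arctan(19000/11) = 89.97°
∠(j19000 + 140) = arctan(19000/140) = 89.58°
∠(j19000 + 3200) = arctan(19000/3200) = 80.44°
∠T(j19000) = 89.98° + 89.76° − (89.97° + 89.58° + 80.44°) = -80.25°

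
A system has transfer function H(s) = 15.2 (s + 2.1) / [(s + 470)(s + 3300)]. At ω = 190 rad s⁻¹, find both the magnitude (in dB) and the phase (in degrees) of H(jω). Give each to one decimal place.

|j190 + 2.1| = √(190² + 2.1²) = 190
|j190 + 470| = √(190² + 470²) = 507
|j190 + 3300| = √(190² + 3300²) = 3305
|H(j190)| = 15.2 × 190 / (507 × 3305) = 0.0017236
20 log₁₀(0.0017236) = -55.27 dB
∠(j190 + 2.1) = arctan(190/2.1) = 89.37°
∠(j190 + 470) = arctan(190/470) = 22.01°
∠(j190 + 3300) = arctan(190/3300) = 3.30°
∠H(j190) = 89.37° − (22.01° + 3.30°) = 64.06°

|H| = -55.3 dB, ∠H = 64.1°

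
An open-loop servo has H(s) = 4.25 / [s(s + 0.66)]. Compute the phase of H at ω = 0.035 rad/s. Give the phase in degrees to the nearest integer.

-93°

∠(j0.035 + 0.66) = arctan(0.035/0.66) = 3.04°
∠(j0.035) = 90.00°
∠H(j0.035) = − (3.04° + 90.00°) = -93.04°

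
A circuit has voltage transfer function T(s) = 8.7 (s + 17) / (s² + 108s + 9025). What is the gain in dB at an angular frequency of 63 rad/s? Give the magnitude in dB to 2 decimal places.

-23.48 dB

|j63 + 17| = √(63² + 17²) = 65.25
|(j63)² + 108(j63) + 9025| = |5056 + j6804| = 8477
|T(j63)| = 8.7 × 65.25 / 8477 = 0.066971
20 log₁₀(0.066971) = -23.482 dB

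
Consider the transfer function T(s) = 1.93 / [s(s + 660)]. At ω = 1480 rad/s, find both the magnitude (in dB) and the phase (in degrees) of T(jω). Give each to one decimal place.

|T| = -121.9 dB, ∠T = -156.0°

|j1480 + 660| = √(1480² + 660²) = 1620
|j1480| = 1480
|T(j1480)| = 1.93 / (1620 × 1480) = 8.0473e-07
20 log₁₀(8.0473e-07) = -121.89 dB
∠(j1480 + 660) = arctan(1480/660) = 65.97°
∠(j1480) = 90.00°
∠T(j1480) = − (65.97° + 90.00°) = -155.97°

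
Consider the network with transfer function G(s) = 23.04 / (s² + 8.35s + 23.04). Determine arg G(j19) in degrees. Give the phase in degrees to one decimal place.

∠[(j19)² + 8.35(j19) + 23.04] = ∠[-337.96 + j158.65] = 154.85°
∠G(j19) = −154.85° = -154.85°

-154.9°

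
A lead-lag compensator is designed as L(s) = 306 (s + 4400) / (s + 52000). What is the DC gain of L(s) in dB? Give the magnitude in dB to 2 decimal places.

L(0) = 306 × 4400 / 52000 = 25.892
20 log₁₀(25.892) = 28.263 dB

28.26 dB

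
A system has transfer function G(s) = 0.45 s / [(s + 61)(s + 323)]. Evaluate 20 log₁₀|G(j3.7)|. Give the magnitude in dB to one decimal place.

-81.5 dB

|j3.7| = 3.7
|j3.7 + 61| = √(3.7² + 61²) = 61.11
|j3.7 + 323| = √(3.7² + 323²) = 323
|G(j3.7)| = 0.45 × 3.7 / (61.11 × 323) = 8.4344e-05
20 log₁₀(8.4344e-05) = -81.48 dB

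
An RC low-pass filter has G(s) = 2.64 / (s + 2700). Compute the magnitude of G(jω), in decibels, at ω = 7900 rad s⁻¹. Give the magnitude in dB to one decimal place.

-70.0 dB

|j7900 + 2700| = √(7900² + 2700²) = 8349
|G(j7900)| = 2.64 / 8349 = 0.00031622
20 log₁₀(0.00031622) = -70.00 dB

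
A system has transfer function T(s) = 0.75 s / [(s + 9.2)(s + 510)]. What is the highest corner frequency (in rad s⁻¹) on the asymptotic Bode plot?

510 rad s⁻¹

Break frequencies occur at each pole and zero magnitude: 9.2 rad s⁻¹, 510 rad s⁻¹.
The highest is 510 rad s⁻¹.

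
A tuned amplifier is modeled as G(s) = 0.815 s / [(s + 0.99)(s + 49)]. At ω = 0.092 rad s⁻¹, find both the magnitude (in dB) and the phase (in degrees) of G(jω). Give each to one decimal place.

|j0.092| = 0.092
|j0.092 + 0.99| = √(0.092² + 0.99²) = 0.9943
|j0.092 + 49| = √(0.092² + 49²) = 49
|G(j0.092)| = 0.815 × 0.092 / (0.9943 × 49) = 0.001539
20 log₁₀(0.001539) = -56.26 dB
∠(j0.092) = 90.00°
∠(j0.092 + 0.99) = arctan(0.092/0.99) = 5.31°
∠(j0.092 + 49) = arctan(0.092/49) = 0.11°
∠G(j0.092) = 90.00° − (5.31° + 0.11°) = 84.58°

|G| = -56.3 dB, ∠G = 84.6 deg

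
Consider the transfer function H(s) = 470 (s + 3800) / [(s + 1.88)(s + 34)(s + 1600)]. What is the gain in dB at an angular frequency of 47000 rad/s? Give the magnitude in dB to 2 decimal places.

|j47000 + 3800| = √(47000² + 3800²) = 4.715e+04
|j47000 + 1.88| = √(47000² + 1.88²) = 4.7e+04
|j47000 + 34| = √(47000² + 34²) = 4.7e+04
|j47000 + 1600| = √(47000² + 1600²) = 4.703e+04
|H(j47000)| = 470 × 4.715e+04 / (4.7e+04 × 4.7e+04 × 4.703e+04) = 2.1334e-07
20 log₁₀(2.1334e-07) = -133.419 dB

-133.42 dB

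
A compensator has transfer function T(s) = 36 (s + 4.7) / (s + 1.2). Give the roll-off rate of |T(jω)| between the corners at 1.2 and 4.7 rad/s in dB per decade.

In this band the factors already past their corner are: pole at 1.2; net slope = -20 dB/decade.

-20 dB/decade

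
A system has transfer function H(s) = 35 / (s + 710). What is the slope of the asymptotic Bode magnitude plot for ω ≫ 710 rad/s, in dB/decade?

-20 dB/decade

With 0 zeros and 1 pole, the high-frequency asymptotic slope is 20 × (0 − 1) = -20 dB/decade.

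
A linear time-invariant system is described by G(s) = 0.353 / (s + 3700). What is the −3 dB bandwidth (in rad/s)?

For a single-pole low-pass, the −3 dB point is at the pole: ω = 3700 rad/s.

3700 rad/s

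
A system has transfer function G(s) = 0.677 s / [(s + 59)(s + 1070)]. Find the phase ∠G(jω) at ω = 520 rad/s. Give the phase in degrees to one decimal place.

∠(j520) = 90.00°
∠(j520 + 59) = arctan(520/59) = 83.53°
∠(j520 + 1070) = arctan(520/1070) = 25.92°
∠G(j520) = 90.00° − (83.53° + 25.92°) = -19.45°

-19.4 deg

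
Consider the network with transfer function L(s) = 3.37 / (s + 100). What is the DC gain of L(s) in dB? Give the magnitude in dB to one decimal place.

-29.4 dB

L(0) = 3.37 / 100 = 0.0337
20 log₁₀(0.0337) = -29.45 dB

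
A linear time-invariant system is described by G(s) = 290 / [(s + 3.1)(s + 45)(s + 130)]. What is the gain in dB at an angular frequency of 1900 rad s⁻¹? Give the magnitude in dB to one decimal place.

|j1900 + 3.1| = √(1900² + 3.1²) = 1900
|j1900 + 45| = √(1900² + 45²) = 1901
|j1900 + 130| = √(1900² + 130²) = 1904
|G(j1900)| = 290 / (1900 × 1901 × 1904) = 4.217e-08
20 log₁₀(4.217e-08) = -147.50 dB

-147.5 dB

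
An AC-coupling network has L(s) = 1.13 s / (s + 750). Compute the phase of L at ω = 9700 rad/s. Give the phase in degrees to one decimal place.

4.4°

∠(j9700) = 90.00°
∠(j9700 + 750) = arctan(9700/750) = 85.58°
∠L(j9700) = 90.00° − 85.58° = 4.42°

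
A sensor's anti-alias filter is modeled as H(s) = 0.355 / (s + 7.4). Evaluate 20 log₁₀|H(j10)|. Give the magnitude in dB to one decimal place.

-30.9 dB

|j10 + 7.4| = √(10² + 7.4²) = 12.44
|H(j10)| = 0.355 / 12.44 = 0.028536
20 log₁₀(0.028536) = -30.89 dB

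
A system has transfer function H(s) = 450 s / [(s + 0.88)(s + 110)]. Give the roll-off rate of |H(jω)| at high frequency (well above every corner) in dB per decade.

-20 dB/decade

With 1 zero and 2 poles, the high-frequency asymptotic slope is 20 × (1 − 2) = -20 dB/decade.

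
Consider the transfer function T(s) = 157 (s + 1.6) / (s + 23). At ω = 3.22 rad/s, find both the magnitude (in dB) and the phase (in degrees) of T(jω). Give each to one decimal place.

|T| = 27.7 dB, ∠T = 55.6 deg

|j3.22 + 1.6| = √(3.22² + 1.6²) = 3.596
|j3.22 + 23| = √(3.22² + 23²) = 23.22
|T(j3.22)| = 157 × 3.596 / 23.22 = 24.307
20 log₁₀(24.307) = 27.71 dB
∠(j3.22 + 1.6) = arctan(3.22/1.6) = 63.58°
∠(j3.22 + 23) = arctan(3.22/23) = 7.97°
∠T(j3.22) = 63.58° − 7.97° = 55.61°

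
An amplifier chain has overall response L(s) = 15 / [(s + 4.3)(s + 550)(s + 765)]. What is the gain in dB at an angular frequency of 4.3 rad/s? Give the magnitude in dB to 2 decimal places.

|j4.3 + 4.3| = √(4.3² + 4.3²) = 6.081
|j4.3 + 550| = √(4.3² + 550²) = 550
|j4.3 + 765| = √(4.3² + 765²) = 765
|L(j4.3)| = 15 / (6.081 × 550 × 765) = 5.8622e-06
20 log₁₀(5.8622e-06) = -104.639 dB

-104.64 dB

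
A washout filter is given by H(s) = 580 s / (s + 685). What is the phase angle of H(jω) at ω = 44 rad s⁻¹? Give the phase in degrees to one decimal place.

∠(j44) = 90.00°
∠(j44 + 685) = arctan(44/685) = 3.68°
∠H(j44) = 90.00° − 3.68° = 86.32°

86.3°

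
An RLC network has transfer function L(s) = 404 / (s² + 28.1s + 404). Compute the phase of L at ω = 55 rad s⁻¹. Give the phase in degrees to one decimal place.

-149.5°

∠[(j55)² + 28.1(j55) + 404] = ∠[-2621 + j1545.5] = 149.47°
∠L(j55) = −149.47° = -149.47°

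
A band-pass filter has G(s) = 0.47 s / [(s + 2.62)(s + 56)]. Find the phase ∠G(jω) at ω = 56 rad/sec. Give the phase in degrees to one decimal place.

-42.3 deg

∠(j56) = 90.00°
∠(j56 + 2.62) = arctan(56/2.62) = 87.32°
∠(j56 + 56) = arctan(56/56) = 45.00°
∠G(j56) = 90.00° − (87.32° + 45.00°) = -42.32°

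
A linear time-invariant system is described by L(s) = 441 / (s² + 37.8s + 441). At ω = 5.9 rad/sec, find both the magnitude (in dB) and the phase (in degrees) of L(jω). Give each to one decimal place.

|(j5.9)² + 37.8(j5.9) + 441| = |406.19 + j223.02| = 463.4
|L(j5.9)| = 441 / 463.4 = 0.95169
20 log₁₀(0.95169) = -0.43 dB
∠[(j5.9)² + 37.8(j5.9) + 441] = ∠[406.19 + j223.02] = 28.77°
∠L(j5.9) = −28.77° = -28.77°

|L| = -0.4 dB, ∠L = -28.8 deg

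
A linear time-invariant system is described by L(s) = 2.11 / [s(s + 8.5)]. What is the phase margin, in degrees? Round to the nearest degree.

88 deg

Gain crossover: |L(jω)| = 1 at ω ≈ 0.248 rad/s.
∠L(j0.248) = −90° − arctan(0.248/8.5) ≈ -91.67°
PM = 180° + (-91.67°) = 88.33°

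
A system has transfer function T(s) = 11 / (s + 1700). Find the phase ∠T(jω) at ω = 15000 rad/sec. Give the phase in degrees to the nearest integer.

∠(j15000 + 1700) = arctan(15000/1700) = 83.53°
∠T(j15000) = −83.53° = -83.53°

-84°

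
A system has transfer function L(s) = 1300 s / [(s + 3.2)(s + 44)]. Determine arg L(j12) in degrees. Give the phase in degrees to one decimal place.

-0.3°

∠(j12) = 90.00°
∠(j12 + 3.2) = arctan(12/3.2) = 75.07°
∠(j12 + 44) = arctan(12/44) = 15.26°
∠L(j12) = 90.00° − (75.07° + 15.26°) = -0.32°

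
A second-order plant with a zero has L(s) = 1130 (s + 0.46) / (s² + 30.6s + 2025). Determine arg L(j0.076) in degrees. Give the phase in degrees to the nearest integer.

9°

∠(j0.076 + 0.46) = arctan(0.076/0.46) = 9.38°
∠[(j0.076)² + 30.6(j0.076) + 2025] = ∠[2025 + j2.3256] = 0.07°
∠L(j0.076) = 9.38° − 0.07° = 9.32°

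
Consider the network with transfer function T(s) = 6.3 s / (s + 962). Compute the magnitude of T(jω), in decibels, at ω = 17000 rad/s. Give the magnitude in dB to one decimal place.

|j17000| = 1.7e+04
|j17000 + 962| = √(17000² + 962²) = 1.703e+04
|T(j17000)| = 6.3 × 1.7e+04 / 1.703e+04 = 6.2899
20 log₁₀(6.2899) = 15.97 dB

16.0 dB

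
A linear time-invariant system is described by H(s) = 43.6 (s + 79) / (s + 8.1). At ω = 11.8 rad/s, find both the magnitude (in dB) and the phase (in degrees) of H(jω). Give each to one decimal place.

|H| = 47.7 dB, ∠H = -47.0°

|j11.8 + 79| = √(11.8² + 79²) = 79.88
|j11.8 + 8.1| = √(11.8² + 8.1²) = 14.31
|H(j11.8)| = 43.6 × 79.88 / 14.31 = 243.33
20 log₁₀(243.33) = 47.72 dB
∠(j11.8 + 79) = arctan(11.8/79) = 8.50°
∠(j11.8 + 8.1) = arctan(11.8/8.1) = 55.53°
∠H(j11.8) = 8.50° − 55.53° = -47.04°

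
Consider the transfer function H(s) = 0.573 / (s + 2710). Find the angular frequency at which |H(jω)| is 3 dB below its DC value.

2710 rad/sec

For a single-pole low-pass, the −3 dB point is at the pole: ω = 2710 rad/sec.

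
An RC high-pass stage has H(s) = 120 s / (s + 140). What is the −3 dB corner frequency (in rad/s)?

140 rad/s

For a single-pole high-pass, the −3 dB point is at the pole: ω = 140 rad/s.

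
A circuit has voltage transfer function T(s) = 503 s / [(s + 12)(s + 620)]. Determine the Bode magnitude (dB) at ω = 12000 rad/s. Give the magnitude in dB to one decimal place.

|j12000| = 1.2e+04
|j12000 + 12| = √(12000² + 12²) = 1.2e+04
|j12000 + 620| = √(12000² + 620²) = 1.202e+04
|T(j12000)| = 503 × 1.2e+04 / (1.2e+04 × 1.202e+04) = 0.041861
20 log₁₀(0.041861) = -27.56 dB

-27.6 dB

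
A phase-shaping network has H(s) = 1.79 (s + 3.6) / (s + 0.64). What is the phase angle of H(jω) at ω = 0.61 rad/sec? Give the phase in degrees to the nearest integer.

-34 deg

∠(j0.61 + 3.6) = arctan(0.61/3.6) = 9.62°
∠(j0.61 + 0.64) = arctan(0.61/0.64) = 43.63°
∠H(j0.61) = 9.62° − 43.63° = -34.01°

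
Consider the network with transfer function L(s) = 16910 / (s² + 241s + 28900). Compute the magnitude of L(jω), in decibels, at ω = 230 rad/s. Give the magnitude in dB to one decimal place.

-11.1 dB

|(j230)² + 241(j230) + 28900| = |-24000 + j55430| = 6.04e+04
|L(j230)| = 16910 / 6.04e+04 = 0.27995
20 log₁₀(0.27995) = -11.06 dB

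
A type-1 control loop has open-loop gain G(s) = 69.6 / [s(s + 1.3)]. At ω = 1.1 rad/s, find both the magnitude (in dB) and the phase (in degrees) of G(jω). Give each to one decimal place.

|j1.1 + 1.3| = √(1.1² + 1.3²) = 1.703
|j1.1| = 1.1
|G(j1.1)| = 69.6 / (1.703 × 1.1) = 37.155
20 log₁₀(37.155) = 31.40 dB
∠(j1.1 + 1.3) = arctan(1.1/1.3) = 40.24°
∠(j1.1) = 90.00°
∠G(j1.1) = − (40.24° + 90.00°) = -130.24°

|G| = 31.4 dB, ∠G = -130.2°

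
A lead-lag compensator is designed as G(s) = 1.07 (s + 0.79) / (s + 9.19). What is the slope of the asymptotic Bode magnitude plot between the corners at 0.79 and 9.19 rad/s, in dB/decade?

20 dB/decade

In this band the factors already past their corner are: zero at 0.79; net slope = 20 dB/decade.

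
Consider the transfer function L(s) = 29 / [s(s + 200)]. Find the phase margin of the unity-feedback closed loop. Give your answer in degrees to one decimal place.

90.0°

Gain crossover: |L(jω)| = 1 at ω ≈ 0.145 rad/s.
∠L(j0.145) = −90° − arctan(0.145/200) ≈ -90.04°
PM = 180° + (-90.04°) = 89.96°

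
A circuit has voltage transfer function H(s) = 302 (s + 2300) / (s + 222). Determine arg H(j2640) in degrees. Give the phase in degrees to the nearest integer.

∠(j2640 + 2300) = arctan(2640/2300) = 48.94°
∠(j2640 + 222) = arctan(2640/222) = 85.19°
∠H(j2640) = 48.94° − 85.19° = -36.26°

-36°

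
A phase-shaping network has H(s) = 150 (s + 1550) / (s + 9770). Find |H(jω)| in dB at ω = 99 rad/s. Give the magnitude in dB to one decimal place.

|j99 + 1550| = √(99² + 1550²) = 1553
|j99 + 9770| = √(99² + 9770²) = 9771
|H(j99)| = 150 × 1553 / 9771 = 23.845
20 log₁₀(23.845) = 27.55 dB

27.5 dB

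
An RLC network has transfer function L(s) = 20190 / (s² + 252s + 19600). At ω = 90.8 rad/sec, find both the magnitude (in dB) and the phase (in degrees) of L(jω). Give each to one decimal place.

|(j90.8)² + 252(j90.8) + 19600| = |11355 + j22882| = 2.554e+04
|L(j90.8)| = 20190 / 2.554e+04 = 0.79039
20 log₁₀(0.79039) = -2.04 dB
∠[(j90.8)² + 252(j90.8) + 19600] = ∠[11355 + j22882] = 63.61°
∠L(j90.8) = −63.61° = -63.61°

|L| = -2.0 dB, ∠L = -63.6°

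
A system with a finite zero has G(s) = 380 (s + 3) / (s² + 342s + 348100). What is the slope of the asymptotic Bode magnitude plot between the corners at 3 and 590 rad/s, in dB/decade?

In this band the factors already past their corner are: zero at 3; net slope = 20 dB/decade.

20 dB/decade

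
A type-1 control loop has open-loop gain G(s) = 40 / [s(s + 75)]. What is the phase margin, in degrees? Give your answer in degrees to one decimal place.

89.6°

Gain crossover: |G(jω)| = 1 at ω ≈ 0.533 rad/s.
∠G(j0.533) = −90° − arctan(0.533/75) ≈ -90.41°
PM = 180° + (-90.41°) = 89.59°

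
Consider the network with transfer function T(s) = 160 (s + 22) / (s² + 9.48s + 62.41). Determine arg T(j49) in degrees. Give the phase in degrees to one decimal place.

∠(j49 + 22) = arctan(49/22) = 65.82°
∠[(j49)² + 9.48(j49) + 62.41] = ∠[-2338.6 + j464.52] = 168.77°
∠T(j49) = 65.82° − 168.77° = -102.94°

-102.9°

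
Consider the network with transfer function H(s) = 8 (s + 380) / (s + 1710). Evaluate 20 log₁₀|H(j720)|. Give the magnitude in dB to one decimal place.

10.9 dB

|j720 + 380| = √(720² + 380²) = 814.1
|j720 + 1710| = √(720² + 1710²) = 1855
|H(j720)| = 8 × 814.1 / 1855 = 3.5103
20 log₁₀(3.5103) = 10.91 dB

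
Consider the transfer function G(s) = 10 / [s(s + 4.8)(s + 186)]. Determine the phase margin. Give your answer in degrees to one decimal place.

89.9°

Gain crossover: |G(jω)| = 1 at ω ≈ 0.0112 rad/s.
∠G(j0.0112) = −90° − arctan(0.0112/4.8) − arctan(0.0112/186) ≈ -90.14°
PM = 180° + (-90.14°) = 89.86°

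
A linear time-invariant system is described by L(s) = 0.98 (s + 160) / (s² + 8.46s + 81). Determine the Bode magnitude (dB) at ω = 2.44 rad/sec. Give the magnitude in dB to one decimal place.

|j2.44 + 160| = √(2.44² + 160²) = 160
|(j2.44)² + 8.46(j2.44) + 81| = |75.046 + j20.642| = 77.83
|L(j2.44)| = 0.98 × 160 / 77.83 = 2.0148
20 log₁₀(2.0148) = 6.08 dB

6.1 dB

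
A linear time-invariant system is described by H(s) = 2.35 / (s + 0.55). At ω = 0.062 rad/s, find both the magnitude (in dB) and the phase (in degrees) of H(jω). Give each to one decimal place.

|j0.062 + 0.55| = √(0.062² + 0.55²) = 0.5535
|H(j0.062)| = 2.35 / 0.5535 = 4.2458
20 log₁₀(4.2458) = 12.56 dB
∠(j0.062 + 0.55) = arctan(0.062/0.55) = 6.43°
∠H(j0.062) = −6.43° = -6.43°

|H| = 12.6 dB, ∠H = -6.4°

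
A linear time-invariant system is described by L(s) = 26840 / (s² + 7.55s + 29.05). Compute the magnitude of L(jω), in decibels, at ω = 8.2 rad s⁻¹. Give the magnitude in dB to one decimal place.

51.3 dB

|(j8.2)² + 7.55(j8.2) + 29.05| = |-38.19 + j61.91| = 72.74
|L(j8.2)| = 26840 / 72.74 = 368.98
20 log₁₀(368.98) = 51.34 dB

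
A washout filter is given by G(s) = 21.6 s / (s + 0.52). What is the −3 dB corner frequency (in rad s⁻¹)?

For a single-pole high-pass, the −3 dB point is at the pole: ω = 0.52 rad s⁻¹.

0.52 rad s⁻¹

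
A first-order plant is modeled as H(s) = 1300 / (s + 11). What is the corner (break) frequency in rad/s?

11 rad/s

The single real pole at s = −11 gives a corner at ω = 11 rad/s.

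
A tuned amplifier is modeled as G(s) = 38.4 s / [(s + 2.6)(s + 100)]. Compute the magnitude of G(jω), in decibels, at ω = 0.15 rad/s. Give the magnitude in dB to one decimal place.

|j0.15| = 0.15
|j0.15 + 2.6| = √(0.15² + 2.6²) = 2.604
|j0.15 + 100| = √(0.15² + 100²) = 100
|G(j0.15)| = 38.4 × 0.15 / (2.604 × 100) = 0.022117
20 log₁₀(0.022117) = -33.11 dB

-33.1 dB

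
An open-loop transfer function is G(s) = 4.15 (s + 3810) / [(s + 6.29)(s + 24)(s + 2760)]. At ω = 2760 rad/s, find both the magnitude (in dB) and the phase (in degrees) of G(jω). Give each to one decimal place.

|G| = -123.7 dB, ∠G = -188.5°

|j2760 + 3810| = √(2760² + 3810²) = 4705
|j2760 + 6.29| = √(2760² + 6.29²) = 2760
|j2760 + 24| = √(2760² + 24²) = 2760
|j2760 + 2760| = √(2760² + 2760²) = 3903
|G(j2760)| = 4.15 × 4705 / (2760 × 2760 × 3903) = 6.5662e-07
20 log₁₀(6.5662e-07) = -123.65 dB
∠(j2760 + 3810) = arctan(2760/3810) = 35.92°
∠(j2760 + 6.29) = arctan(2760/6.29) = 89.87°
∠(j2760 + 24) = arctan(2760/24) = 89.50°
∠(j2760 + 2760) = arctan(2760/2760) = 45.00°
∠G(j2760) = 35.92° − (89.87° + 89.50° + 45.00°) = -188.45°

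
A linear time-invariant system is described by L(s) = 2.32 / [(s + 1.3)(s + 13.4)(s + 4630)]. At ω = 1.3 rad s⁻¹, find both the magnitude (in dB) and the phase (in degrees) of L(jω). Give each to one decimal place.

|j1.3 + 1.3| = √(1.3² + 1.3²) = 1.838
|j1.3 + 13.4| = √(1.3² + 13.4²) = 13.46
|j1.3 + 4630| = √(1.3² + 4630²) = 4630
|L(j1.3)| = 2.32 / (1.838 × 13.46 × 4630) = 2.0245e-05
20 log₁₀(2.0245e-05) = -93.87 dB
∠(j1.3 + 1.3) = arctan(1.3/1.3) = 45.00°
∠(j1.3 + 13.4) = arctan(1.3/13.4) = 5.54°
∠(j1.3 + 4630) = arctan(1.3/4630) = 0.02°
∠L(j1.3) = − (45.00° + 5.54° + 0.02°) = -50.56°

|L| = -93.9 dB, ∠L = -50.6°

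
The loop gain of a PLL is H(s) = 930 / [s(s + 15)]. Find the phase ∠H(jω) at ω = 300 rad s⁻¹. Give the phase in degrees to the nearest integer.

-177°

∠(j300 + 15) = arctan(300/15) = 87.14°
∠(j300) = 90.00°
∠H(j300) = − (87.14° + 90.00°) = -177.14°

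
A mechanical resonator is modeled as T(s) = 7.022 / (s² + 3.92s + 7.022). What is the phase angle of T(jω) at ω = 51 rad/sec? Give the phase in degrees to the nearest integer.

∠[(j51)² + 3.92(j51) + 7.022] = ∠[-2594 + j199.92] = 175.59°
∠T(j51) = −175.59° = -175.59°

-176°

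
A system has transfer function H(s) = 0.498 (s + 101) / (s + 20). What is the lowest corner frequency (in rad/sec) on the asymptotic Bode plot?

20 rad/sec

Break frequencies occur at each pole and zero magnitude: 20 rad/sec, 101 rad/sec.
The lowest is 20 rad/sec.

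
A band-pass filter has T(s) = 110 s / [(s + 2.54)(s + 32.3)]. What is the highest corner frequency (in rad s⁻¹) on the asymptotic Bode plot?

Break frequencies occur at each pole and zero magnitude: 2.54 rad s⁻¹, 32.3 rad s⁻¹.
The highest is 32.3 rad s⁻¹.

32.3 rad s⁻¹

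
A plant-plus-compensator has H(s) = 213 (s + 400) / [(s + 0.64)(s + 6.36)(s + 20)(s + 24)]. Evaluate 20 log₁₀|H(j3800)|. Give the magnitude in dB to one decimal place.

|j3800 + 400| = √(3800² + 400²) = 3821
|j3800 + 0.64| = √(3800² + 0.64²) = 3800
|j3800 + 6.36| = √(3800² + 6.36²) = 3800
|j3800 + 20| = √(3800² + 20²) = 3800
|j3800 + 24| = √(3800² + 24²) = 3800
|H(j3800)| = 213 × 3821 / (3800 × 3800 × 3800 × 3800) = 3.9031e-09
20 log₁₀(3.9031e-09) = -168.17 dB

-168.2 dB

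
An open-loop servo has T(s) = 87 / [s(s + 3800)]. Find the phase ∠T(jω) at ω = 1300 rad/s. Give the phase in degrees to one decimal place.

-108.9 deg

∠(j1300 + 3800) = arctan(1300/3800) = 18.89°
∠(j1300) = 90.00°
∠T(j1300) = − (18.89° + 90.00°) = -108.89°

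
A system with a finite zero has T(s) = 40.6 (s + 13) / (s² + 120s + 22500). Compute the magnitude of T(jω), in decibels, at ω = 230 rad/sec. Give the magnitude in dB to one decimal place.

-12.8 dB

|j230 + 13| = √(230² + 13²) = 230.4
|(j230)² + 120(j230) + 22500| = |-30400 + j27600| = 4.106e+04
|T(j230)| = 40.6 × 230.4 / 4.106e+04 = 0.22779
20 log₁₀(0.22779) = -12.85 dB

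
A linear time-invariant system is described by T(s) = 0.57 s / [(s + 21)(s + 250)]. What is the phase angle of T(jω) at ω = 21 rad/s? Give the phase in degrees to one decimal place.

∠(j21) = 90.00°
∠(j21 + 21) = arctan(21/21) = 45.00°
∠(j21 + 250) = arctan(21/250) = 4.80°
∠T(j21) = 90.00° − (45.00° + 4.80°) = 40.20°

40.2°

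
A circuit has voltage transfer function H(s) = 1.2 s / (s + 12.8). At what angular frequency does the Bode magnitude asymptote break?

12.8 rad s⁻¹

The single real pole at s = −12.8 gives a corner at ω = 12.8 rad s⁻¹.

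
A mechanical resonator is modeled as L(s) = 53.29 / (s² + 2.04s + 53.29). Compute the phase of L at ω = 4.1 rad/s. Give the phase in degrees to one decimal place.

∠[(j4.1)² + 2.04(j4.1) + 53.29] = ∠[36.48 + j8.364] = 12.91°
∠L(j4.1) = −12.91° = -12.91°

-12.9 deg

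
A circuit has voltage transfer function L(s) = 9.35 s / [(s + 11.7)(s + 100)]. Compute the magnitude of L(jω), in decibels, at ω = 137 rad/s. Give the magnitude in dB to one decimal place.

-25.2 dB

|j137| = 137
|j137 + 11.7| = √(137² + 11.7²) = 137.5
|j137 + 100| = √(137² + 100²) = 169.6
|L(j137)| = 9.35 × 137 / (137.5 × 169.6) = 0.054925
20 log₁₀(0.054925) = -25.20 dB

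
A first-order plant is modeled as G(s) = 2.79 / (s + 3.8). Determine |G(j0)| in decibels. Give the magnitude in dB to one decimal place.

G(0) = 2.79 / 3.8 = 0.73421
20 log₁₀(0.73421) = -2.68 dB

-2.7 dB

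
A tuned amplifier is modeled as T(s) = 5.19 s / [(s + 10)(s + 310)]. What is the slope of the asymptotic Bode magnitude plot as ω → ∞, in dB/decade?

-20 dB/decade

With 1 zero and 2 poles, the high-frequency asymptotic slope is 20 × (1 − 2) = -20 dB/decade.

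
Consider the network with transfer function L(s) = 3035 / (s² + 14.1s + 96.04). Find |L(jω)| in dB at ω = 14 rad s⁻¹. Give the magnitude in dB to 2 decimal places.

|(j14)² + 14.1(j14) + 96.04| = |-99.96 + j197.4| = 221.3
|L(j14)| = 3035 / 221.3 = 13.717
20 log₁₀(13.717) = 22.745 dB

22.74 dB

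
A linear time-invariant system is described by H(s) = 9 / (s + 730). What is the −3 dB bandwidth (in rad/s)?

730 rad/s

For a single-pole low-pass, the −3 dB point is at the pole: ω = 730 rad/s.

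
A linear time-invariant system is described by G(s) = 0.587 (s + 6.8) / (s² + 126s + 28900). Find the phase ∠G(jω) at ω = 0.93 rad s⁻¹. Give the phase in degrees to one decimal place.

∠(j0.93 + 6.8) = arctan(0.93/6.8) = 7.79°
∠[(j0.93)² + 126(j0.93) + 28900] = ∠[28899 + j117.18] = 0.23°
∠G(j0.93) = 7.79° − 0.23° = 7.56°

7.6°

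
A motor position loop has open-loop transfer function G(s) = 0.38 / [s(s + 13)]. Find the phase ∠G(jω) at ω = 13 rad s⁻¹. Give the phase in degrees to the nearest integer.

∠(j13 + 13) = arctan(13/13) = 45.00°
∠(j13) = 90.00°
∠G(j13) = − (45.00° + 90.00°) = -135.00°

-135°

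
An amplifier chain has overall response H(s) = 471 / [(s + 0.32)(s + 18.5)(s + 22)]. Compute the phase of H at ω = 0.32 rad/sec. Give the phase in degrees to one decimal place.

∠(j0.32 + 0.32) = arctan(0.32/0.32) = 45.00°
∠(j0.32 + 18.5) = arctan(0.32/18.5) = 0.99°
∠(j0.32 + 22) = arctan(0.32/22) = 0.83°
∠H(j0.32) = − (45.00° + 0.99° + 0.83°) = -46.82°

-46.8°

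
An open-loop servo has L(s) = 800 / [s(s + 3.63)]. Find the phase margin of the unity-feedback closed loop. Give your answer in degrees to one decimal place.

7.3°

Gain crossover: |L(jω)| = 1 at ω ≈ 28.2 rad/s.
∠L(j28.2) = −90° − arctan(28.2/3.63) ≈ -172.66°
PM = 180° + (-172.66°) = 7.34°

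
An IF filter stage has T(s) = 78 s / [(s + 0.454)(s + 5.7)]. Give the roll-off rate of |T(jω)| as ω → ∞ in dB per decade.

With 1 zero and 2 poles, the high-frequency asymptotic slope is 20 × (1 − 2) = -20 dB/decade.

-20 dB/decade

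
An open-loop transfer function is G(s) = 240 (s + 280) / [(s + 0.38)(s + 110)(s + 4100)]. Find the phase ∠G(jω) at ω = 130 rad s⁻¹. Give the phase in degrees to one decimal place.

-116.5 deg

∠(j130 + 280) = arctan(130/280) = 24.90°
∠(j130 + 0.38) = arctan(130/0.38) = 89.83°
∠(j130 + 110) = arctan(130/110) = 49.76°
∠(j130 + 4100) = arctan(130/4100) = 1.82°
∠G(j130) = 24.90° − (89.83° + 49.76° + 1.82°) = -116.51°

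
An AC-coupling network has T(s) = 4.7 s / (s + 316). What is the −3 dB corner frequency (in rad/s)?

316 rad/s

For a single-pole high-pass, the −3 dB point is at the pole: ω = 316 rad/s.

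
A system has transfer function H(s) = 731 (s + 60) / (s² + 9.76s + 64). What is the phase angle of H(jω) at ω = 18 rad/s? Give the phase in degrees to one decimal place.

-129.3°

∠(j18 + 60) = arctan(18/60) = 16.70°
∠[(j18)² + 9.76(j18) + 64] = ∠[-260 + j175.68] = 145.95°
∠H(j18) = 16.70° − 145.95° = -129.25°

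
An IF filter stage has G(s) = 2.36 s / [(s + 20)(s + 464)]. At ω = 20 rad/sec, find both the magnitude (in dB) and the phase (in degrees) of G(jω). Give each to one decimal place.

|G| = -48.9 dB, ∠G = 42.5°

|j20| = 20
|j20 + 20| = √(20² + 20²) = 28.28
|j20 + 464| = √(20² + 464²) = 464.4
|G(j20)| = 2.36 × 20 / (28.28 × 464.4) = 0.0035932
20 log₁₀(0.0035932) = -48.89 dB
∠(j20) = 90.00°
∠(j20 + 20) = arctan(20/20) = 45.00°
∠(j20 + 464) = arctan(20/464) = 2.47°
∠G(j20) = 90.00° − (45.00° + 2.47°) = 42.53°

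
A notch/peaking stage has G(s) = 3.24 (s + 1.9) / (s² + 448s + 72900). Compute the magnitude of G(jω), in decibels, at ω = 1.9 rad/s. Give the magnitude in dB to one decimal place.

-78.5 dB

|j1.9 + 1.9| = √(1.9² + 1.9²) = 2.687
|(j1.9)² + 448(j1.9) + 72900| = |72896 + j851.2| = 7.29e+04
|G(j1.9)| = 3.24 × 2.687 / 7.29e+04 = 0.00011942
20 log₁₀(0.00011942) = -78.46 dB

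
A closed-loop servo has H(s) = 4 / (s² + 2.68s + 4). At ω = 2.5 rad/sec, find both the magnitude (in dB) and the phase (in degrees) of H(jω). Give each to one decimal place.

|H| = -4.9 dB, ∠H = -108.6°

|(j2.5)² + 2.68(j2.5) + 4| = |-2.25 + j6.7| = 7.068
|H(j2.5)| = 4 / 7.068 = 0.56595
20 log₁₀(0.56595) = -4.94 dB
∠[(j2.5)² + 2.68(j2.5) + 4] = ∠[-2.25 + j6.7] = 108.56°
∠H(j2.5) = −108.56° = -108.56°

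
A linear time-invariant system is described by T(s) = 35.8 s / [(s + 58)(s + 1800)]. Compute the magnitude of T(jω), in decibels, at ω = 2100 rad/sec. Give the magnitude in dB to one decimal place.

-37.8 dB

|j2100| = 2100
|j2100 + 58| = √(2100² + 58²) = 2101
|j2100 + 1800| = √(2100² + 1800²) = 2766
|T(j2100)| = 35.8 × 2100 / (2101 × 2766) = 0.012939
20 log₁₀(0.012939) = -37.76 dB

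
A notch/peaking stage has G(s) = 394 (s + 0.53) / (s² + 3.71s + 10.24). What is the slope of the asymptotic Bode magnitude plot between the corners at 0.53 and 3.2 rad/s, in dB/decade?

20 dB/decade

In this band the factors already past their corner are: zero at 0.53; net slope = 20 dB/decade.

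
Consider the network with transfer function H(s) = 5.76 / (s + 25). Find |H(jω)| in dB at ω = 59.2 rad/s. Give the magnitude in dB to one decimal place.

-21.0 dB

|j59.2 + 25| = √(59.2² + 25²) = 64.26
|H(j59.2)| = 5.76 / 64.26 = 0.089633
20 log₁₀(0.089633) = -20.95 dB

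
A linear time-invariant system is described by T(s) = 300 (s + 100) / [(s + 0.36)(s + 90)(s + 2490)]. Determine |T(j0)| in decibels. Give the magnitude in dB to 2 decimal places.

T(0) = 300 × 100 / (0.36 × 90 × 2490) = 0.37186
20 log₁₀(0.37186) = -8.592 dB

-8.59 dB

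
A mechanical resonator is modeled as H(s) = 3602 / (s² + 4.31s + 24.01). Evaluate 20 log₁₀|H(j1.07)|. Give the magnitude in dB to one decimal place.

43.8 dB

|(j1.07)² + 4.31(j1.07) + 24.01| = |22.865 + j4.6117| = 23.33
|H(j1.07)| = 3602 / 23.33 = 154.42
20 log₁₀(154.42) = 43.77 dB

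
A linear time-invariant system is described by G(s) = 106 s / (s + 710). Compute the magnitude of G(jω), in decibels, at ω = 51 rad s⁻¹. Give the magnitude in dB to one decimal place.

|j51| = 51
|j51 + 710| = √(51² + 710²) = 711.8
|G(j51)| = 106 × 51 / 711.8 = 7.5945
20 log₁₀(7.5945) = 17.61 dB

17.6 dB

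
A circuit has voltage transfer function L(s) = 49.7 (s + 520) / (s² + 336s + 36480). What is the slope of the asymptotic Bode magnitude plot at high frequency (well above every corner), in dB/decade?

-20 dB/decade

With 1 zero and 2 poles, the high-frequency asymptotic slope is 20 × (1 − 2) = -20 dB/decade.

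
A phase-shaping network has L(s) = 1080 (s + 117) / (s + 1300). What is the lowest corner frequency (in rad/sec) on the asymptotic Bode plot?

117 rad/sec

Break frequencies occur at each pole and zero magnitude: 117 rad/sec, 1300 rad/sec.
The lowest is 117 rad/sec.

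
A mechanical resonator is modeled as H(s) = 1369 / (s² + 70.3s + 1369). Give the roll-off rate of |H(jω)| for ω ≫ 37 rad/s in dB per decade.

With 0 zeros and 2 poles, the high-frequency asymptotic slope is 20 × (0 − 2) = -40 dB/decade.

-40 dB/decade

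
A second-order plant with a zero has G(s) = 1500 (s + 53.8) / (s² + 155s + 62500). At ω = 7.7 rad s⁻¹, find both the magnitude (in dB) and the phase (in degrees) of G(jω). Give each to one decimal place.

|j7.7 + 53.8| = √(7.7² + 53.8²) = 54.35
|(j7.7)² + 155(j7.7) + 62500| = |62441 + j1193.5| = 6.245e+04
|G(j7.7)| = 1500 × 54.35 / 6.245e+04 = 1.3054
20 log₁₀(1.3054) = 2.31 dB
∠(j7.7 + 53.8) = arctan(7.7/53.8) = 8.15°
∠[(j7.7)² + 155(j7.7) + 62500] = ∠[62441 + j1193.5] = 1.10°
∠G(j7.7) = 8.15° − 1.10° = 7.05°

|G| = 2.3 dB, ∠G = 7.0°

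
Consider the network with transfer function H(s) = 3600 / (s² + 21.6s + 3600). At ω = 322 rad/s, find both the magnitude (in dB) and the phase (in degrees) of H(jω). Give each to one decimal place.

|H| = -28.9 dB, ∠H = -176.0°

|(j322)² + 21.6(j322) + 3600| = |-1.0008e+05 + j6955.2| = 1.003e+05
|H(j322)| = 3600 / 1.003e+05 = 0.035883
20 log₁₀(0.035883) = -28.90 dB
∠[(j322)² + 21.6(j322) + 3600] = ∠[-1.0008e+05 + j6955.2] = 176.02°
∠H(j322) = −176.02° = -176.02°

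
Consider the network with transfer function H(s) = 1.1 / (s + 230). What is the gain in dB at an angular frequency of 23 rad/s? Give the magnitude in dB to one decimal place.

|j23 + 230| = √(23² + 230²) = 231.1
|H(j23)| = 1.1 / 231.1 = 0.0047589
20 log₁₀(0.0047589) = -46.45 dB

-46.4 dB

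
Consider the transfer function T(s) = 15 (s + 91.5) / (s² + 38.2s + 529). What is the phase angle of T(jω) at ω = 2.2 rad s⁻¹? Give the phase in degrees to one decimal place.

∠(j2.2 + 91.5) = arctan(2.2/91.5) = 1.38°
∠[(j2.2)² + 38.2(j2.2) + 529] = ∠[524.16 + j84.04] = 9.11°
∠T(j2.2) = 1.38° − 9.11° = -7.73°

-7.7°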